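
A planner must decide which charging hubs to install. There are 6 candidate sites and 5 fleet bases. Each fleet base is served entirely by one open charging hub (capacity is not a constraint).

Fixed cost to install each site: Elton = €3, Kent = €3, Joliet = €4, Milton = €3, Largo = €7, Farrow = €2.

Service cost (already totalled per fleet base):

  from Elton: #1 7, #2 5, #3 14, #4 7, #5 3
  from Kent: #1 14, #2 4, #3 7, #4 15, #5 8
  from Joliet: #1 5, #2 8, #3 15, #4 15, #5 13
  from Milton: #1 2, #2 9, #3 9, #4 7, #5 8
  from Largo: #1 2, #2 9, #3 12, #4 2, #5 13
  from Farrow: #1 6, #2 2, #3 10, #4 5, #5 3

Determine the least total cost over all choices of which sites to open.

Minimum total cost: 26

For any fixed open set, each fleet base goes to its cheapest open site; total = fixed + service.
{Milton, Farrow}: #1→Milton 2, #2→Farrow 2, #3→Milton 9, #4→Farrow 5, #5→Farrow 3. Service 21; fixed 5; total 26.
{Kent, Milton, Farrow}: service 19 + fixed 8 = 27
{Kent, Largo, Farrow}: #1→Largo 2, #2→Farrow 2, #3→Kent 7, #4→Largo 2, #5→Farrow 3. Service 16; fixed 12; total 28.
{Elton, Kent, Joliet, Milton, Largo, Farrow}: service 16 + fixed 22 = 38
No other subset beats 26.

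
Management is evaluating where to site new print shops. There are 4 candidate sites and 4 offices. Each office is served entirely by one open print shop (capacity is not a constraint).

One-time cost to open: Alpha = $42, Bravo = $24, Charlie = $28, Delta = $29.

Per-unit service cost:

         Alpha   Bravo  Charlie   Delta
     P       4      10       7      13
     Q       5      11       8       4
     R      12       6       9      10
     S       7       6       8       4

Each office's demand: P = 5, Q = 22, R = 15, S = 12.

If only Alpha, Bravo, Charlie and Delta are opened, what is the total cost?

Total cost: 369

Each office is assigned to its cheapest site among the open ones.
{Alpha, Bravo, Charlie, Delta}: P→Alpha 4·5=20, Q→Delta 4·22=88, R→Bravo 6·15=90, S→Delta 4·12=48. Service 246; fixed 123; total 369.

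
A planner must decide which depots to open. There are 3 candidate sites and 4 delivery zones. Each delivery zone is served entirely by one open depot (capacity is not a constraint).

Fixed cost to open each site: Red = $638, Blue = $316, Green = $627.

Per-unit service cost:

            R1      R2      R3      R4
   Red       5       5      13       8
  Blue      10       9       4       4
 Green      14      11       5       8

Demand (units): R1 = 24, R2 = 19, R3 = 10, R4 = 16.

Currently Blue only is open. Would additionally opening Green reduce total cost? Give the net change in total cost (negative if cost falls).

No — net change +627 (cost rises by 627).

Current service cost with {Blue}: 515.
Adding Green: each delivery zone re-picks its cheapest; new service cost 515, saving 0.
Extra fixed cost: 627. Net change = 627 − 0 = 627.
(Totals: 831 → 1458.)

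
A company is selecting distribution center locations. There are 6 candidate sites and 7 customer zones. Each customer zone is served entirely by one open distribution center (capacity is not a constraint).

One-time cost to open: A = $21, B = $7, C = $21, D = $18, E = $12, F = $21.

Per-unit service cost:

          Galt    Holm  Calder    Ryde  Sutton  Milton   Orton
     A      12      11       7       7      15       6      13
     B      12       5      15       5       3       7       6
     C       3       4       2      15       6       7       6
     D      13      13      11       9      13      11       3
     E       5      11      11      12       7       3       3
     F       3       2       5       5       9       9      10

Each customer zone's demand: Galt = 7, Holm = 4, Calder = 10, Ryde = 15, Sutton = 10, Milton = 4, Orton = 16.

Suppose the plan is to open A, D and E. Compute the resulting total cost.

Total cost: 435

Each customer zone is assigned to its cheapest site among the open ones.
{A, D, E}: Galt→E 5·7=35, Holm→A 11·4=44, Calder→A 7·10=70, Ryde→A 7·15=105, Sutton→E 7·10=70, Milton→E 3·4=12, Orton→D 3·16=48. Service 384; fixed 51; total 435.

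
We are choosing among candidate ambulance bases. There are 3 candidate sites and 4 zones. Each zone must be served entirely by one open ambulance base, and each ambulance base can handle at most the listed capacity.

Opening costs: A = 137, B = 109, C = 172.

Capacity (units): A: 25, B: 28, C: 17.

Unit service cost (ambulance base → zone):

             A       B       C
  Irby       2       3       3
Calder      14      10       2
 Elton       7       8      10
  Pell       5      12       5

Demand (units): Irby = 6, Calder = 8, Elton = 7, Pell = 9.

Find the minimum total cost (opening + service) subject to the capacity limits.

Minimum total cost: 416

Open {B, C}: Irby→B 3·6=18, Calder→C 2·8=16, Elton→B 8·7=56, Pell→C 5·9=45.
Loads: B carries 13/28, C carries 17/17. Service 135; fixed 281; total 416.
Next best feasible plan costs 431.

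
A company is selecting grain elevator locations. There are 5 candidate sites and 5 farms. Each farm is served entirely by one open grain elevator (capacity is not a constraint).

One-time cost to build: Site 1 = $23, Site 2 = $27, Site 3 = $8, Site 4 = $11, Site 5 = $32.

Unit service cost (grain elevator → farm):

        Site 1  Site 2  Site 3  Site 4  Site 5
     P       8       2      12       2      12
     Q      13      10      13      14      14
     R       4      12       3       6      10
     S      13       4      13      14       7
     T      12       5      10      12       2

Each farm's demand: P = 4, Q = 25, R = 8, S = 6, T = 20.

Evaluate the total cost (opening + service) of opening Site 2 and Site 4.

Each farm is assigned to its cheapest site among the open ones.
{Site 2, Site 4}: P→Site 2 2·4=8, Q→Site 2 10·25=250, R→Site 4 6·8=48, S→Site 2 4·6=24, T→Site 2 5·20=100. Service 430; fixed 38; total 468.

Total cost: 468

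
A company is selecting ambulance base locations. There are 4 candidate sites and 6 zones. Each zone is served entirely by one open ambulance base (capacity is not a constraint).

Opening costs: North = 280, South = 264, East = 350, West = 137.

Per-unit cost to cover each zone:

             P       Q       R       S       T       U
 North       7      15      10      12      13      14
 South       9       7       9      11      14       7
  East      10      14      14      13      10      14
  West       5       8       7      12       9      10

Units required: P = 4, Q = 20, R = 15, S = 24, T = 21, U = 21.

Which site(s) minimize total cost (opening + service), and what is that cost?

Open West only; minimum total cost 1109.

For any fixed open set, each zone goes to its cheapest open site; total = fixed + service.
{West}: P→West 5·4=20, Q→West 8·20=160, R→West 7·15=105, S→West 12·24=288, T→West 9·21=189, U→West 10·21=210. Service 972; fixed 137; total 1109.
{South, West}: service 865 + fixed 401 = 1266
{South}: service 1016 + fixed 264 = 1280
{North, South, East, West}: P→West 5·4=20, Q→South 7·20=140, R→West 7·15=105, S→South 11·24=264, T→West 9·21=189, U→South 7·21=147. Service 865; fixed 1031; total 1896.
No other subset beats 1109.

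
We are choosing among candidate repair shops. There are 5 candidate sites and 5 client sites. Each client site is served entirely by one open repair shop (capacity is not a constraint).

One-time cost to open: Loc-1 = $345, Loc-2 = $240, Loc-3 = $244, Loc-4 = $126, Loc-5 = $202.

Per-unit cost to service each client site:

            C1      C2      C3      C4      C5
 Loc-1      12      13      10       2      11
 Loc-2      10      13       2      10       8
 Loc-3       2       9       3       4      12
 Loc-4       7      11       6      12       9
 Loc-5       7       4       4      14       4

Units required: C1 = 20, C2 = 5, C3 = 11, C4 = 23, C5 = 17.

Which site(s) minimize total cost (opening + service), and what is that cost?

For any fixed open set, each client site goes to its cheapest open site; total = fixed + service.
{Loc-3}: C1→Loc-3 2·20=40, C2→Loc-3 9·5=45, C3→Loc-3 3·11=33, C4→Loc-3 4·23=92, C5→Loc-3 12·17=204. Service 414; fixed 244; total 658.
{Loc-3, Loc-5}: service 253 + fixed 446 = 699
{Loc-3, Loc-4}: C1→Loc-3 2·20=40, C2→Loc-3 9·5=45, C3→Loc-3 3·11=33, C4→Loc-3 4·23=92, C5→Loc-4 9·17=153. Service 363; fixed 370; total 733.
{Loc-1, Loc-2, Loc-3, Loc-4, Loc-5}: service 196 + fixed 1157 = 1353
No other subset beats 658.

Open Loc-3 only; minimum total cost 658.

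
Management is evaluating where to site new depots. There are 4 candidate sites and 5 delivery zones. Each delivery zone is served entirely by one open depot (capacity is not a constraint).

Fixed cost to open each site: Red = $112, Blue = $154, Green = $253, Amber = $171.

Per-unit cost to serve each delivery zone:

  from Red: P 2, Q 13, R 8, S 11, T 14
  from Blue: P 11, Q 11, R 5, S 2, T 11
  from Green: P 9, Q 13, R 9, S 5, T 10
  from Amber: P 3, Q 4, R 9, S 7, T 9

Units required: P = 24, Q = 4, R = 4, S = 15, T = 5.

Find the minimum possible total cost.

Minimum total cost: 445

For any fixed open set, each delivery zone goes to its cheapest open site; total = fixed + service.
{Amber}: P→Amber 3·24=72, Q→Amber 4·4=16, R→Amber 9·4=36, S→Amber 7·15=105, T→Amber 9·5=45. Service 274; fixed 171; total 445.
{Red, Blue}: P→Red 2·24=48, Q→Blue 11·4=44, R→Blue 5·4=20, S→Blue 2·15=30, T→Blue 11·5=55. Service 197; fixed 266; total 463.
{Red}: service 367 + fixed 112 = 479
{Red, Blue, Green, Amber}: service 159 + fixed 690 = 849
No other subset beats 445.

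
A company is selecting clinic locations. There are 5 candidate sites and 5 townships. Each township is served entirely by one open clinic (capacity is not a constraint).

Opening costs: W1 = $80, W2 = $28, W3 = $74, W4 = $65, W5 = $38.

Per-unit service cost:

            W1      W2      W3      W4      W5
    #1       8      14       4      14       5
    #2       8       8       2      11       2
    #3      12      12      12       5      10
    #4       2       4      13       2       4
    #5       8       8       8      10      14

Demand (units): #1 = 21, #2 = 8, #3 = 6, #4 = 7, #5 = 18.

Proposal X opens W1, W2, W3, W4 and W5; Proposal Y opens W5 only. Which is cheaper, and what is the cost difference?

Proposal Y is cheaper by 74.

Proposal X: {W1, W2, W3, W4, W5}: #1→W3 4·21=84, #2→W3 2·8=16, #3→W4 5·6=30, #4→W1 2·7=14, #5→W1 8·18=144. Service 288; fixed 285; total 573.
Proposal Y: {W5}: #1→W5 5·21=105, #2→W5 2·8=16, #3→W5 10·6=60, #4→W5 4·7=28, #5→W5 14·18=252. Service 461; fixed 38; total 499.
Difference: |573 − 499| = 74.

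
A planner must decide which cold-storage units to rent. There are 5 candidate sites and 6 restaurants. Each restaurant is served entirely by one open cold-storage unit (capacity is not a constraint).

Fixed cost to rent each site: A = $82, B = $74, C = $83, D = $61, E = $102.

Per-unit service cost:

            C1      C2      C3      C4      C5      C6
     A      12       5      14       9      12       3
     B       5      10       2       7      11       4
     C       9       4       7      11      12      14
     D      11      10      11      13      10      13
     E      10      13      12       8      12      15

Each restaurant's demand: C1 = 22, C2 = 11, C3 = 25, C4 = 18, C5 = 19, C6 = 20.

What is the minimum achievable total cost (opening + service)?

For any fixed open set, each restaurant goes to its cheapest open site; total = fixed + service.
{B}: C1→B 5·22=110, C2→B 10·11=110, C3→B 2·25=50, C4→B 7·18=126, C5→B 11·19=209, C6→B 4·20=80. Service 685; fixed 74; total 759.
{A, B}: C1→B 5·22=110, C2→A 5·11=55, C3→B 2·25=50, C4→B 7·18=126, C5→B 11·19=209, C6→A 3·20=60. Service 610; fixed 156; total 766.
{B, C}: C1→B 5·22=110, C2→C 4·11=44, C3→B 2·25=50, C4→B 7·18=126, C5→B 11·19=209, C6→B 4·20=80. Service 619; fixed 157; total 776.
{A, B, C, D, E}: service 580 + fixed 402 = 982
No other subset beats 759.

Minimum total cost: 759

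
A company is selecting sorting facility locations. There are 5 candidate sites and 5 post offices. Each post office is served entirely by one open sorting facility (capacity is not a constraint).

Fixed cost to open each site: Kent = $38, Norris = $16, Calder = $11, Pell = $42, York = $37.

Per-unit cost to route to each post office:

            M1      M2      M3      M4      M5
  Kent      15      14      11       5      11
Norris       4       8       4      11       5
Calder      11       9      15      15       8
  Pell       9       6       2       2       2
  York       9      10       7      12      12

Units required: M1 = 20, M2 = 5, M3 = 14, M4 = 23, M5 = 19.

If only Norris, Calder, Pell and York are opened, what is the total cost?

Each post office is assigned to its cheapest site among the open ones.
{Norris, Calder, Pell, York}: M1→Norris 4·20=80, M2→Pell 6·5=30, M3→Pell 2·14=28, M4→Pell 2·23=46, M5→Pell 2·19=38. Service 222; fixed 106; total 328.

Total cost: 328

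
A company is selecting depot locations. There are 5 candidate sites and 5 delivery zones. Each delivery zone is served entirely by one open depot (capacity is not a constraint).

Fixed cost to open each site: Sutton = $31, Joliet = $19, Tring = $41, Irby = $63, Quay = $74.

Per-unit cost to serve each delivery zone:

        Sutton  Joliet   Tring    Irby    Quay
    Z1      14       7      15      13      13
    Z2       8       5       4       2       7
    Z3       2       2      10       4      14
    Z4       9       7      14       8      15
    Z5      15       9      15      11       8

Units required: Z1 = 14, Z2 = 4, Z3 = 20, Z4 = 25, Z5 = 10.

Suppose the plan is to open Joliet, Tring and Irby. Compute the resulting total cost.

Each delivery zone is assigned to its cheapest site among the open ones.
{Joliet, Tring, Irby}: Z1→Joliet 7·14=98, Z2→Irby 2·4=8, Z3→Joliet 2·20=40, Z4→Joliet 7·25=175, Z5→Joliet 9·10=90. Service 411; fixed 123; total 534.

Total cost: 534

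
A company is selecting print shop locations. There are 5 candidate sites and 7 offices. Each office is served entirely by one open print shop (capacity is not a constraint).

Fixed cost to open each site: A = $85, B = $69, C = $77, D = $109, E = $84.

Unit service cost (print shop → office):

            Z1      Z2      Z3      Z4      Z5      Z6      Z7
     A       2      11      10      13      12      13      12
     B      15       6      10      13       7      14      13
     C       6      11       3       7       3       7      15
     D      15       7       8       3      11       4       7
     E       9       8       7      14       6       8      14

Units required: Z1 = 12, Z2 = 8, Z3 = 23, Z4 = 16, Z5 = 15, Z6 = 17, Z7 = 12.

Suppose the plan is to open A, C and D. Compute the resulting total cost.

Total cost: 665

Each office is assigned to its cheapest site among the open ones.
{A, C, D}: Z1→A 2·12=24, Z2→D 7·8=56, Z3→C 3·23=69, Z4→D 3·16=48, Z5→C 3·15=45, Z6→D 4·17=68, Z7→D 7·12=84. Service 394; fixed 271; total 665.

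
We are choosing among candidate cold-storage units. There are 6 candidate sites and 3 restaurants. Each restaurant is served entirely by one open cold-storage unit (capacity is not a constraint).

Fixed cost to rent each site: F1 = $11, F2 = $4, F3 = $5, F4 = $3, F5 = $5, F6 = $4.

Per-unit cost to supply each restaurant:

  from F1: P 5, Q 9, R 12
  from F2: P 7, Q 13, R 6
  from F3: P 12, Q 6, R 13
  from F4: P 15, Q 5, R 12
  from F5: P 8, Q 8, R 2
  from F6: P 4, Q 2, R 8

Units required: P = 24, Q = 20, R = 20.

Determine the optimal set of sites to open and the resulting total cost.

Open F5 and F6; minimum total cost 185.

For any fixed open set, each restaurant goes to its cheapest open site; total = fixed + service.
{F5, F6}: P→F6 4·24=96, Q→F6 2·20=40, R→F5 2·20=40. Service 176; fixed 9; total 185.
{F4, F5, F6}: P→F6 4·24=96, Q→F6 2·20=40, R→F5 2·20=40. Service 176; fixed 12; total 188.
{F2, F5, F6}: P→F6 4·24=96, Q→F6 2·20=40, R→F5 2·20=40. Service 176; fixed 13; total 189.
{F1, F2, F3, F4, F5, F6}: P→F6 4·24=96, Q→F6 2·20=40, R→F5 2·20=40. Service 176; fixed 32; total 208.
No other subset beats 185.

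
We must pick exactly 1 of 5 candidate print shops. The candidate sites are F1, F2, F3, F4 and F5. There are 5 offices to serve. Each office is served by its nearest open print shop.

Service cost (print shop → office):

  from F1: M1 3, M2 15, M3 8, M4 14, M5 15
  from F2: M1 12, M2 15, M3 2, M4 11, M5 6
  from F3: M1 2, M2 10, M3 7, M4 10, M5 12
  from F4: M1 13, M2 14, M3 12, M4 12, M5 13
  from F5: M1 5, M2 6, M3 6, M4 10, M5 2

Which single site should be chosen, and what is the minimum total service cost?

Choose F5 only; total service cost 29.

With exactly 1 open, each office uses its cheapest among the chosen.
{F5}: M1→F5 5, M2→F5 6, M3→F5 6, M4→F5 10, M5→F5 2. Service cost 29.
{F3}: service cost 41
{F2}: service cost 46
Among all 5 size-1 choices, {F5} is lowest.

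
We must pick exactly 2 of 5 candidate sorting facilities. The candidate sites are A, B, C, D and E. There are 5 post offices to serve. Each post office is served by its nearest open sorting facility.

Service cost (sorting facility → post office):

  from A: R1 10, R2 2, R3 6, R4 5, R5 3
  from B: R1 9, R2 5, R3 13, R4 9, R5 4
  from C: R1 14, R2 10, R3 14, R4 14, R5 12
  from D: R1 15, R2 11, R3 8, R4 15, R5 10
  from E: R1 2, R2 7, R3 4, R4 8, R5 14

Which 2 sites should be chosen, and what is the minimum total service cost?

Choose A and E; total service cost 16.

With exactly 2 open, each post office uses its cheapest among the chosen.
{A, E}: R1→E 2, R2→A 2, R3→E 4, R4→A 5, R5→A 3. Service cost 16.
{B, E}: service cost 23
{A, B}: service cost 25
Among all 10 size-2 choices, {A, E} is lowest.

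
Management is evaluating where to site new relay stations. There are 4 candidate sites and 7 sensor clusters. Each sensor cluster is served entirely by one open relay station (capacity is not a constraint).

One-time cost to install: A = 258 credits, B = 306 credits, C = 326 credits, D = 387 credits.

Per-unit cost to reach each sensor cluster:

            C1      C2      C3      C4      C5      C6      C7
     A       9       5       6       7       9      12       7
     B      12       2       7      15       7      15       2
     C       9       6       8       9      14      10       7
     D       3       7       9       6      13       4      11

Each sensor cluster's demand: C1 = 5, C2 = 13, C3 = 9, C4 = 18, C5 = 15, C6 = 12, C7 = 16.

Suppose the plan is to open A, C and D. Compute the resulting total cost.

Total cost: 1508

Each sensor cluster is assigned to its cheapest site among the open ones.
{A, C, D}: C1→D 3·5=15, C2→A 5·13=65, C3→A 6·9=54, C4→D 6·18=108, C5→A 9·15=135, C6→D 4·12=48, C7→A 7·16=112. Service 537; fixed 971; total 1508.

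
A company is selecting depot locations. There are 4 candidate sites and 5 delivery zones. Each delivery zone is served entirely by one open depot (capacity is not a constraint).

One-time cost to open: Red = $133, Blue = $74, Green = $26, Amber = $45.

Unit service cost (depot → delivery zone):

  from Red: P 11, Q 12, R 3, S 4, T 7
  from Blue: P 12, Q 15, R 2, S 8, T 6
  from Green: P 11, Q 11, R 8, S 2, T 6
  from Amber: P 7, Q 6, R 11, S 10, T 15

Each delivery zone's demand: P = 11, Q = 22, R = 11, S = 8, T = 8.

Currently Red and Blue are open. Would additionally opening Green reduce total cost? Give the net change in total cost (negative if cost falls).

Yes — net change −12 (cost falls by 12).

Current service cost with {Red, Blue}: 487.
Adding Green: each delivery zone re-picks its cheapest; new service cost 449, saving 38.
Extra fixed cost: 26. Net change = 26 − 38 = -12.
(Totals: 694 → 682.)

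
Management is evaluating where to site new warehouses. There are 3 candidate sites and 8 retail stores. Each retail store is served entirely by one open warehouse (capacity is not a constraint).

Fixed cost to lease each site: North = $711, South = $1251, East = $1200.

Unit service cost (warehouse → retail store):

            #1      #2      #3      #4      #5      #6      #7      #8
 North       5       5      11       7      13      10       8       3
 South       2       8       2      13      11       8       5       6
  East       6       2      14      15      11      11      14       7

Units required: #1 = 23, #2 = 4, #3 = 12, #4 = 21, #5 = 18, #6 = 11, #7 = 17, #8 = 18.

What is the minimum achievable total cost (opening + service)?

Minimum total cost: 1659

For any fixed open set, each retail store goes to its cheapest open site; total = fixed + service.
{North}: #1→North 5·23=115, #2→North 5·4=20, #3→North 11·12=132, #4→North 7·21=147, #5→North 13·18=234, #6→North 10·11=110, #7→North 8·17=136, #8→North 3·18=54. Service 948; fixed 711; total 1659.
{South}: service 854 + fixed 1251 = 2105
{East}: #1→East 6·23=138, #2→East 2·4=8, #3→East 14·12=168, #4→East 15·21=315, #5→East 11·18=198, #6→East 11·11=121, #7→East 14·17=238, #8→East 7·18=126. Service 1312; fixed 1200; total 2512.
{North, South, East}: #1→South 2·23=46, #2→East 2·4=8, #3→South 2·12=24, #4→North 7·21=147, #5→South 11·18=198, #6→South 8·11=88, #7→South 5·17=85, #8→North 3·18=54. Service 650; fixed 3162; total 3812.
(All 7 nonempty subsets were checked; North only is lowest.)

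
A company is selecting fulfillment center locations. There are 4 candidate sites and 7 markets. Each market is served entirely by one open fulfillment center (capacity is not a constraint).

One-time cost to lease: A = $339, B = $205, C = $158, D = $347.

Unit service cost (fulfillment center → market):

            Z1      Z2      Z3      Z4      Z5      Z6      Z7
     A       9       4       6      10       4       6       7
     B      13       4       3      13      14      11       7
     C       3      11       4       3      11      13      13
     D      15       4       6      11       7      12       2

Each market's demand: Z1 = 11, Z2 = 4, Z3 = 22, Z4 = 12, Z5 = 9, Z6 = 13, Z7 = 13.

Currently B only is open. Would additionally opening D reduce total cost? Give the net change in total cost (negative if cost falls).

Current service cost with {B}: 741.
Adding D: each market re-picks its cheapest; new service cost 589, saving 152.
Extra fixed cost: 347. Net change = 347 − 152 = 195.
(Totals: 946 → 1141.)

No — net change +195 (cost rises by 195).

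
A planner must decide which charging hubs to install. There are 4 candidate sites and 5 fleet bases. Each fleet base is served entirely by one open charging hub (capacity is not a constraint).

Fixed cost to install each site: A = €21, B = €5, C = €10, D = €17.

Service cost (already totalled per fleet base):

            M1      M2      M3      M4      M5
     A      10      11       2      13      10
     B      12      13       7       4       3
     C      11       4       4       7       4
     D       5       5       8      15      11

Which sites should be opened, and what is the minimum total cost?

For any fixed open set, each fleet base goes to its cheapest open site; total = fixed + service.
{C}: M1→C 11, M2→C 4, M3→C 4, M4→C 7, M5→C 4. Service 30; fixed 10; total 40.
{B, C}: service 26 + fixed 15 = 41
{B}: service 39 + fixed 5 = 44
{A, B, C, D}: M1→D 5, M2→C 4, M3→A 2, M4→B 4, M5→B 3. Service 18; fixed 53; total 71.
No other subset beats 40.

Open C only; minimum total cost 40.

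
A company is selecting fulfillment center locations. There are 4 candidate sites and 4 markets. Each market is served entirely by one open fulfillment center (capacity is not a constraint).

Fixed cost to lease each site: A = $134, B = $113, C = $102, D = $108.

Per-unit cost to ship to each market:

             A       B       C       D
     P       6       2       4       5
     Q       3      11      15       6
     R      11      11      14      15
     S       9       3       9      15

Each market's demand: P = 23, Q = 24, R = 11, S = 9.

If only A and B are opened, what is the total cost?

Total cost: 513

Each market is assigned to its cheapest site among the open ones.
{A, B}: P→B 2·23=46, Q→A 3·24=72, R→A 11·11=121, S→B 3·9=27. Service 266; fixed 247; total 513.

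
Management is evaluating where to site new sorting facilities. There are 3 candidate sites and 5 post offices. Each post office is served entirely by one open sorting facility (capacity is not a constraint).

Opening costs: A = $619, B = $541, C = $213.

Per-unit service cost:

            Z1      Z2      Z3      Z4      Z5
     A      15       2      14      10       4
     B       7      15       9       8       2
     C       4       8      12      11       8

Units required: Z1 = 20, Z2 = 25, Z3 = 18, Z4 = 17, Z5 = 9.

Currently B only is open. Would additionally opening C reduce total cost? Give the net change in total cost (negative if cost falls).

Current service cost with {B}: 831.
Adding C: each post office re-picks its cheapest; new service cost 596, saving 235.
Extra fixed cost: 213. Net change = 213 − 235 = -22.
(Totals: 1372 → 1350.)

Yes — net change −22 (cost falls by 22).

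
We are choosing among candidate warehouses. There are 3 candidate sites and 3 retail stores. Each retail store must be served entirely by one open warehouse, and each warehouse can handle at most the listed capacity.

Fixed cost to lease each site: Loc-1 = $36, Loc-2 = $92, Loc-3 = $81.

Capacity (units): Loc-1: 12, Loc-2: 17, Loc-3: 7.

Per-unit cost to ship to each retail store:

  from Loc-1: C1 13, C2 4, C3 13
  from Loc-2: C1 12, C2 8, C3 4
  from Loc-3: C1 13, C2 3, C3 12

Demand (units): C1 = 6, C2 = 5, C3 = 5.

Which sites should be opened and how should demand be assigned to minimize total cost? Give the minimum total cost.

Minimum total cost: 224

Open {Loc-2}: C1→Loc-2 12·6=72, C2→Loc-2 8·5=40, C3→Loc-2 4·5=20.
Loads: Loc-2 carries 16/17. Service 132; fixed 92; total 224.
Next best feasible plan costs 240.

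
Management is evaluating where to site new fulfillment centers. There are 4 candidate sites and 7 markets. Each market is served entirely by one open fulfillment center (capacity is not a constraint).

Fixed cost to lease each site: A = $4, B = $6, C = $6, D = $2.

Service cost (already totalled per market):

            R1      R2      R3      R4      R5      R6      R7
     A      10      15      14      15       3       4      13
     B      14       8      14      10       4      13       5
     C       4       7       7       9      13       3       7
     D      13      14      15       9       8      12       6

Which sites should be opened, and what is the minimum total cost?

For any fixed open set, each market goes to its cheapest open site; total = fixed + service.
{A, C}: R1→C 4, R2→C 7, R3→C 7, R4→C 9, R5→A 3, R6→C 3, R7→C 7. Service 40; fixed 10; total 50.
{A, C, D}: R1→C 4, R2→C 7, R3→C 7, R4→C 9, R5→A 3, R6→C 3, R7→D 6. Service 39; fixed 12; total 51.
{B, C}: service 39 + fixed 12 = 51
{A, B, C, D}: service 38 + fixed 18 = 56
No other subset beats 50.

Open A and C; minimum total cost 50.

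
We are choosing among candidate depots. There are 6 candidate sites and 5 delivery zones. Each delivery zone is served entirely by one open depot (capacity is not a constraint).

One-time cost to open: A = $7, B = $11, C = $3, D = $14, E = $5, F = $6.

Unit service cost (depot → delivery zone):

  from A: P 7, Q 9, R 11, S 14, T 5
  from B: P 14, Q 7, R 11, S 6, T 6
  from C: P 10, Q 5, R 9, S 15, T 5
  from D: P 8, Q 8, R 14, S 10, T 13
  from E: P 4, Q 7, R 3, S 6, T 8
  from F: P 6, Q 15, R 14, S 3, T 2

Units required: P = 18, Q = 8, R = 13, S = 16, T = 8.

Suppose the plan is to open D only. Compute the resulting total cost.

Each delivery zone is assigned to its cheapest site among the open ones.
{D}: P→D 8·18=144, Q→D 8·8=64, R→D 14·13=182, S→D 10·16=160, T→D 13·8=104. Service 654; fixed 14; total 668.

Total cost: 668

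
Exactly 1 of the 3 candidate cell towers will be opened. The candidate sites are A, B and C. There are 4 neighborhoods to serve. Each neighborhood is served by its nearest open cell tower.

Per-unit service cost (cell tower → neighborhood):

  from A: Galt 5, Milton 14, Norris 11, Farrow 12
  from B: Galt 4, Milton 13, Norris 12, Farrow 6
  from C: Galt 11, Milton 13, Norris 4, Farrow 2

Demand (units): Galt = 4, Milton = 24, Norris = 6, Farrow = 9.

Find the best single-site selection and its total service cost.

Choose C only; total service cost 398.

With exactly 1 open, each neighborhood uses its cheapest among the chosen.
{C}: Galt→C 11·4=44, Milton→C 13·24=312, Norris→C 4·6=24, Farrow→C 2·9=18. Service cost 398.
{B}: service cost 454
{A}: service cost 530
Among all 3 size-1 choices, {C} is lowest.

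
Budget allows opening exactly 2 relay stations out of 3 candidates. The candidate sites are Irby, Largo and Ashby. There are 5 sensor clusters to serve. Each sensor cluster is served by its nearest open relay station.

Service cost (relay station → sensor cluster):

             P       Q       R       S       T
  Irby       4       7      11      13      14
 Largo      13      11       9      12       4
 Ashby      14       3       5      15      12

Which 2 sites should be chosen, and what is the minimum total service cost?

With exactly 2 open, each sensor cluster uses its cheapest among the chosen.
{Irby, Largo}: P→Irby 4, Q→Irby 7, R→Largo 9, S→Largo 12, T→Largo 4. Service cost 36.
{Irby, Ashby}: service cost 37
{Largo, Ashby}: service cost 37
Among all 3 size-2 choices, {Irby, Largo} is lowest.

Choose Irby and Largo; total service cost 36.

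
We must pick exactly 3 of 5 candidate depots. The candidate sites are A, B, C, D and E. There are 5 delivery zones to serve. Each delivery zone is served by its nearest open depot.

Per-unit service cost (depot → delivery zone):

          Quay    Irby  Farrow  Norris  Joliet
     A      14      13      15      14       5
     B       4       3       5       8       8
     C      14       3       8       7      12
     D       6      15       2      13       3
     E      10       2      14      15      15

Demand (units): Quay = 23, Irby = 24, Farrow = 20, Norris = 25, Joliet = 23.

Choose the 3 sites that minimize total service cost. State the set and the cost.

Choose B, C and D; total service cost 448.

With exactly 3 open, each delivery zone uses its cheapest among the chosen.
{B, C, D}: Quay→B 4·23=92, Irby→B 3·24=72, Farrow→D 2·20=40, Norris→C 7·25=175, Joliet→D 3·23=69. Service cost 448.
{B, D, E}: service cost 449
{C, D, E}: service cost 470
Among all 10 size-3 choices, {B, C, D} is lowest.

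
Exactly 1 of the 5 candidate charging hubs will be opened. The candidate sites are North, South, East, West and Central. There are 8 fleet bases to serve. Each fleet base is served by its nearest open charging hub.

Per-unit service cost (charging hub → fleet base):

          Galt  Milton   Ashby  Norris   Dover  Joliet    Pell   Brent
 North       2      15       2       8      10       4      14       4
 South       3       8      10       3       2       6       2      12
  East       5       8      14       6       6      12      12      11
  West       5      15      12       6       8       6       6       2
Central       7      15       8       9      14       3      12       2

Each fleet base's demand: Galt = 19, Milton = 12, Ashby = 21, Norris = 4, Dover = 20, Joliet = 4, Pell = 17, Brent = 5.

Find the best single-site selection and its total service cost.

Choose South only; total service cost 533.

With exactly 1 open, each fleet base uses its cheapest among the chosen.
{South}: Galt→South 3·19=57, Milton→South 8·12=96, Ashby→South 10·21=210, Norris→South 3·4=12, Dover→South 2·20=40, Joliet→South 6·4=24, Pell→South 2·17=34, Brent→South 12·5=60. Service cost 533.
{North}: service cost 766
{West}: service cost 847
Among all 5 size-1 choices, {South} is lowest.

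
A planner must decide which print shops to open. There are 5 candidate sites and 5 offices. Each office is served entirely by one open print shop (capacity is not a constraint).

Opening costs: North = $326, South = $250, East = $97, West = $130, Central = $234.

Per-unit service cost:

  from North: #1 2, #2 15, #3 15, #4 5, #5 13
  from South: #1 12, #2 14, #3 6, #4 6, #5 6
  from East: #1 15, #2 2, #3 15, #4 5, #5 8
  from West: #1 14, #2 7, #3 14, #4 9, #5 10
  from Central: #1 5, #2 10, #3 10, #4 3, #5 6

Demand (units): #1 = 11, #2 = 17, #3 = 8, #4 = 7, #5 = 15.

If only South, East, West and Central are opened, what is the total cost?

Total cost: 959

Each office is assigned to its cheapest site among the open ones.
{South, East, West, Central}: #1→Central 5·11=55, #2→East 2·17=34, #3→South 6·8=48, #4→Central 3·7=21, #5→South 6·15=90. Service 248; fixed 711; total 959.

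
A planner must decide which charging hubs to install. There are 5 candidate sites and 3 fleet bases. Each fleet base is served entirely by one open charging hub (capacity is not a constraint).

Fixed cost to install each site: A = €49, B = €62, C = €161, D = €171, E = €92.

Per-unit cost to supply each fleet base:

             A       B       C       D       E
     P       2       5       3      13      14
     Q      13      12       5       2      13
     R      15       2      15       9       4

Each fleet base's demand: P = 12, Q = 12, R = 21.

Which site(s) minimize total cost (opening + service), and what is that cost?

Open B only; minimum total cost 308.

For any fixed open set, each fleet base goes to its cheapest open site; total = fixed + service.
{B}: P→B 5·12=60, Q→B 12·12=144, R→B 2·21=42. Service 246; fixed 62; total 308.
{A, B}: P→A 2·12=24, Q→B 12·12=144, R→B 2·21=42. Service 210; fixed 111; total 321.
{B, D}: P→B 5·12=60, Q→D 2·12=24, R→B 2·21=42. Service 126; fixed 233; total 359.
{A, B, C, D, E}: service 90 + fixed 535 = 625
No other subset beats 308.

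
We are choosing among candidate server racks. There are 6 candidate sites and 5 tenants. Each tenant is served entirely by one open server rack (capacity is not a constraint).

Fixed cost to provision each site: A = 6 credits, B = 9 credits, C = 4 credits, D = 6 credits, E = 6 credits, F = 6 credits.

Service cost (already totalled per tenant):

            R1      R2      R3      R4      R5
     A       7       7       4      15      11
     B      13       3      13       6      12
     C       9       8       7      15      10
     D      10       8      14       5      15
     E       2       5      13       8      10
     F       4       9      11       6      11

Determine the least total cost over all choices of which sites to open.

Minimum total cost: 41

For any fixed open set, each tenant goes to its cheapest open site; total = fixed + service.
{A, E}: R1→E 2, R2→E 5, R3→A 4, R4→E 8, R5→E 10. Service 29; fixed 12; total 41.
{C, E}: R1→E 2, R2→E 5, R3→C 7, R4→E 8, R5→C 10. Service 32; fixed 10; total 42.
{A, D, E}: service 26 + fixed 18 = 44
{A, B, C, D, E, F}: service 24 + fixed 37 = 61
No other subset beats 41.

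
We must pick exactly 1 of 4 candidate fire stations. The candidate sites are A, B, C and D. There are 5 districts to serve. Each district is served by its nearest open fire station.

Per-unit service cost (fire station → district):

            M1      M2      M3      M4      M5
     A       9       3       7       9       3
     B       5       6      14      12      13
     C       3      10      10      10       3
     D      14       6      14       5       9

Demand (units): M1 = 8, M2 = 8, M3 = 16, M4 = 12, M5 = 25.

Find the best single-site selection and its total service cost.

With exactly 1 open, each district uses its cheapest among the chosen.
{A}: M1→A 9·8=72, M2→A 3·8=24, M3→A 7·16=112, M4→A 9·12=108, M5→A 3·25=75. Service cost 391.
{C}: service cost 459
{D}: service cost 669
Among all 4 size-1 choices, {A} is lowest.

Choose A only; total service cost 391.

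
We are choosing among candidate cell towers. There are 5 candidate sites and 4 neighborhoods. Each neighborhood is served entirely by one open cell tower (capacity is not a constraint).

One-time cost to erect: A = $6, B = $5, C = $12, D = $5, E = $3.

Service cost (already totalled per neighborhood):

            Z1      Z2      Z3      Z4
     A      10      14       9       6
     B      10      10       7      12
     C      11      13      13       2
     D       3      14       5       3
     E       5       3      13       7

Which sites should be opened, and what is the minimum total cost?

Open D and E; minimum total cost 22.

For any fixed open set, each neighborhood goes to its cheapest open site; total = fixed + service.
{D, E}: Z1→D 3, Z2→E 3, Z3→D 5, Z4→D 3. Service 14; fixed 8; total 22.
{B, D, E}: service 14 + fixed 13 = 27
{A, D, E}: service 14 + fixed 14 = 28
{A, B, C, D, E}: Z1→D 3, Z2→E 3, Z3→D 5, Z4→C 2. Service 13; fixed 31; total 44.
No other subset beats 22.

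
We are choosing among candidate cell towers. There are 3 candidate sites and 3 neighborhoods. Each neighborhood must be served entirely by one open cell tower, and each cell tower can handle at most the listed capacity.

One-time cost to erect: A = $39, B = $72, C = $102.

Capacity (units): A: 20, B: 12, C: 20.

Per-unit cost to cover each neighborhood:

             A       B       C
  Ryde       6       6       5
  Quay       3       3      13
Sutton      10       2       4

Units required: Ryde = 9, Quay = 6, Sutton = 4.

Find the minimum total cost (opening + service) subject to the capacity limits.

Open {A}: Ryde→A 6·9=54, Quay→A 3·6=18, Sutton→A 10·4=40.
Loads: A carries 19/20. Service 112; fixed 39; total 151.
Next best feasible plan costs 191.

Minimum total cost: 151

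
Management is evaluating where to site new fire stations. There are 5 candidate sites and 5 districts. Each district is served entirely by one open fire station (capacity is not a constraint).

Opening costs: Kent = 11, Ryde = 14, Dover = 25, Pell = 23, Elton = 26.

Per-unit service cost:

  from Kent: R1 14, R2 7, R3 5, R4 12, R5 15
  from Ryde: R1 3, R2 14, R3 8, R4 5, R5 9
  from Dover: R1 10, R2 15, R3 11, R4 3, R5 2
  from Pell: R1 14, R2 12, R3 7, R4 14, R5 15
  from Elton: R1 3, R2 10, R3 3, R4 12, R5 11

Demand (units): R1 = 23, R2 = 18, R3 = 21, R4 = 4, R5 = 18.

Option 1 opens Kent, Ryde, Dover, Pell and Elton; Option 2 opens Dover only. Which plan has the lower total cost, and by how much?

Option 1 is cheaper by 399.

Option 1: {Kent, Ryde, Dover, Pell, Elton}: R1→Ryde 3·23=69, R2→Kent 7·18=126, R3→Elton 3·21=63, R4→Dover 3·4=12, R5→Dover 2·18=36. Service 306; fixed 99; total 405.
Option 2: {Dover}: R1→Dover 10·23=230, R2→Dover 15·18=270, R3→Dover 11·21=231, R4→Dover 3·4=12, R5→Dover 2·18=36. Service 779; fixed 25; total 804.
Difference: |405 − 804| = 399.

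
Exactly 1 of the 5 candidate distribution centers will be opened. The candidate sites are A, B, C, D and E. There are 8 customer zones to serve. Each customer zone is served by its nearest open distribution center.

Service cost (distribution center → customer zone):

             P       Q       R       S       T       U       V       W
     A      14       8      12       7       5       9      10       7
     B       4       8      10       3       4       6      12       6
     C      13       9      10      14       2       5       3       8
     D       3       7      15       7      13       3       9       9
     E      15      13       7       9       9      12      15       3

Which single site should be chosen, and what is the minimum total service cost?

Choose B only; total service cost 53.

With exactly 1 open, each customer zone uses its cheapest among the chosen.
{B}: P→B 4, Q→B 8, R→B 10, S→B 3, T→B 4, U→B 6, V→B 12, W→B 6. Service cost 53.
{C}: service cost 64
{D}: service cost 66
Among all 5 size-1 choices, {B} is lowest.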